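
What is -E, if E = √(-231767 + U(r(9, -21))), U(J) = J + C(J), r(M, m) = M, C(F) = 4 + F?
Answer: -I*√231745 ≈ -481.4*I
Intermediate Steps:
U(J) = 4 + 2*J (U(J) = J + (4 + J) = 4 + 2*J)
E = I*√231745 (E = √(-231767 + (4 + 2*9)) = √(-231767 + (4 + 18)) = √(-231767 + 22) = √(-231745) = I*√231745 ≈ 481.4*I)
-E = -I*√231745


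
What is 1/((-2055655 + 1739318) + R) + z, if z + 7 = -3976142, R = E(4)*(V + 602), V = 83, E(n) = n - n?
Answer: -1257803046214/316337 ≈ -3.9761e+6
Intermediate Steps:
E(n) = 0
R = 0 (R = 0*(83 + 602) = 0*685 = 0)
z = -3976149 (z = -7 - 3976142 = -3976149)
1/((-2055655 + 1739318) + R) + z = 1/((-2055655 + 1739318) + 0) - 3976149 = 1/(-316337 + 0) - 3976149 = 1/(-316337) - 3976149 = -1/316337 - 3976149 = -1257803046214/316337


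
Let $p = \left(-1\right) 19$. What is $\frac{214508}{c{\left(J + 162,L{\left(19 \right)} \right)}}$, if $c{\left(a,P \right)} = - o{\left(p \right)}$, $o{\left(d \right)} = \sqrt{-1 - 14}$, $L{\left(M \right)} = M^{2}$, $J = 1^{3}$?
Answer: $\frac{214508 i \sqrt{15}}{15} \approx 55386.0 i$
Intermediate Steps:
$J = 1$
$p = -19$
$o{\left(d \right)} = i \sqrt{15}$ ($o{\left(d \right)} = \sqrt{-15} = i \sqrt{15}$)
$c{\left(a,P \right)} = - i \sqrt{15}$
$\frac{214508}{c{\left(J + 162,L{\left(19 \right)} \right)}} = \frac{214508}{\left(-1\right) i \sqrt{15}} = 214508 \frac{i \sqrt{15}}{15} = \frac{214508 i \sqrt{15}}{15}$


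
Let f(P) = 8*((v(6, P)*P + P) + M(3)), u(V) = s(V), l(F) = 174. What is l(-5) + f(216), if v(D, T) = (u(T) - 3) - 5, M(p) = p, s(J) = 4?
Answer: -4986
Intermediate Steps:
u(V) = 4
v(D, T) = -4 (v(D, T) = (4 - 3) - 5 = 1 - 5 = -4)
f(P) = 24 - 24*P (f(P) = 8*((-4*P + P) + 3) = 8*(-3*P + 3) = 8*(3 - 3*P) = 24 - 24*P)
l(-5) + f(216) = 174 + (24 - 24*216) = 174 + (24 - 5184) = 174 - 5160 = -4986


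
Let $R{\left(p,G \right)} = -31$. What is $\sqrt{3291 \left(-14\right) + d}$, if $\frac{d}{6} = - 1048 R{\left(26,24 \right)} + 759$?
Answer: $8 \sqrt{2397} \approx 391.67$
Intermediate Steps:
$d = 199482$ ($d = 6 \left(\left(-1048\right) \left(-31\right) + 759\right) = 6 \left(32488 + 759\right) = 6 \cdot 33247 = 199482$)
$\sqrt{3291 \left(-14\right) + d} = \sqrt{3291 \left(-14\right) + 199482} = \sqrt{-46074 + 199482} = \sqrt{153408} = 8 \sqrt{2397}$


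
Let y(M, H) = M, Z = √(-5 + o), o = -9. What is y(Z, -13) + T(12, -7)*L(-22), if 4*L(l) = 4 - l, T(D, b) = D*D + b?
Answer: 1781/2 + I*√14 ≈ 890.5 + 3.7417*I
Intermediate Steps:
Z = I*√14 (Z = √(-5 - 9) = √(-14) = I*√14 ≈ 3.7417*I)
T(D, b) = b + D² (T(D, b) = D² + b = b + D²)
L(l) = 1 - l/4 (L(l) = (4 - l)/4 = 1 - l/4)
y(Z, -13) + T(12, -7)*L(-22) = I*√14 + (-7 + 12²)*(1 - ¼*(-22)) = I*√14 + (-7 + 144)*(1 + 11/2) = I*√14 + 137*(13/2) = I*√14 + 1781/2 = 1781/2 + I*√14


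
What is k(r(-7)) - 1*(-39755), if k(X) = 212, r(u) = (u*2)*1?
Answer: 39967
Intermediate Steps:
r(u) = 2*u (r(u) = (2*u)*1 = 2*u)
k(r(-7)) - 1*(-39755) = 212 - 1*(-39755) = 212 + 39755 = 39967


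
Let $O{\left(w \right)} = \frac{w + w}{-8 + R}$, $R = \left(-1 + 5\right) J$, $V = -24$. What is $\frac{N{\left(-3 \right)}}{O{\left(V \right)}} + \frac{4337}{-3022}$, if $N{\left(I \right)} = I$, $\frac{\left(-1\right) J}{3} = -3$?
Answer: $\frac{1903}{6044} \approx 0.31486$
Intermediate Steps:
$J = 9$ ($J = \left(-3\right) \left(-3\right) = 9$)
$R = 36$ ($R = \left(-1 + 5\right) 9 = 4 \cdot 9 = 36$)
$O{\left(w \right)} = \frac{w}{14}$ ($O{\left(w \right)} = \frac{w + w}{-8 + 36} = \frac{2 w}{28} = 2 w \frac{1}{28} = \frac{w}{14}$)
$\frac{N{\left(-3 \right)}}{O{\left(V \right)}} + \frac{4337}{-3022} = - \frac{3}{\frac{1}{14} \left(-24\right)} + \frac{4337}{-3022} = - \frac{3}{- \frac{12}{7}} + 4337 \left(- \frac{1}{3022}\right) = \left(-3\right) \left(- \frac{7}{12}\right) - \frac{4337}{3022} = \frac{7}{4} - \frac{4337}{3022} = \frac{1903}{6044}$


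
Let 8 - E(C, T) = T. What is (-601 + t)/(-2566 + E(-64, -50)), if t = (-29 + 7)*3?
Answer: 667/2508 ≈ 0.26595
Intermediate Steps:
E(C, T) = 8 - T
t = -66 (t = -22*3 = -66)
(-601 + t)/(-2566 + E(-64, -50)) = (-601 - 66)/(-2566 + (8 - 1*(-50))) = -667/(-2566 + (8 + 50)) = -667/(-2566 + 58) = -667/(-2508) = -667*(-1/2508) = 667/2508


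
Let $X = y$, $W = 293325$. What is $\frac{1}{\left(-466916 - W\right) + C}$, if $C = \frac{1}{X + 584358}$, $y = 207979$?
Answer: $- \frac{792337}{602367073216} \approx -1.3154 \cdot 10^{-6}$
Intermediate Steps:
$X = 207979$
$C = \frac{1}{792337}$ ($C = \frac{1}{207979 + 584358} = \frac{1}{792337} \approx 1.2621 \cdot 10^{-6}$)
$\frac{1}{\left(-466916 - W\right) + C} = \frac{1}{\left(-466916 - 293325\right) + \frac{1}{792337}} = \frac{1}{-760241 + \frac{1}{792337}} = \frac{1}{- \frac{602367073216}{792337}} = - \frac{792337}{602367073216}$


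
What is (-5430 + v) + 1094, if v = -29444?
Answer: -33780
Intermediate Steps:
(-5430 + v) + 1094 = (-5430 - 29444) + 1094 = -34874 + 1094 = -33780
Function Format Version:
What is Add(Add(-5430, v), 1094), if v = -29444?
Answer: -33780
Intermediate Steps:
Add(Add(-5430, v), 1094) = Add(Add(-5430, -29444), 1094) = Add(-34874, 1094) = -33780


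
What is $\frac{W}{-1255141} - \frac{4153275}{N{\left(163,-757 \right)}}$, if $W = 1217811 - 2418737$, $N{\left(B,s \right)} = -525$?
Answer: $\frac{9930621377}{1255141} \approx 7912.0$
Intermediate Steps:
$W = -1200926$ ($W = 1217811 - 2418737 = -1200926$)
$\frac{W}{-1255141} - \frac{4153275}{N{\left(163,-757 \right)}} = - \frac{1200926}{-1255141} - \frac{4153275}{-525} = \left(-1200926\right) \left(- \frac{1}{1255141}\right) - -7911 = \frac{1200926}{1255141} + 7911 = \frac{9930621377}{1255141}$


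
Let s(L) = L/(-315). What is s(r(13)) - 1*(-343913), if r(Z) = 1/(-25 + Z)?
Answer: 1299991141/3780 ≈ 3.4391e+5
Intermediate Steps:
s(L) = -L/315 (s(L) = L*(-1/315) = -L/315)
s(r(13)) - 1*(-343913) = -1/(315*(-25 + 13)) - 1*(-343913) = -1/315/(-12) + 343913 = -1/315*(-1/12) + 343913 = 1/3780 + 343913 = 1299991141/3780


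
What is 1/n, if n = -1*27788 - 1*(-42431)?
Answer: 1/14643 ≈ 6.8292e-5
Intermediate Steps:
n = 14643 (n = -27788 + 42431 = 14643)
1/n = 1/14643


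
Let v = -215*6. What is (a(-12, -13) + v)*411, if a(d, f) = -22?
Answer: -539232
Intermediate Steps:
v = -1290
(a(-12, -13) + v)*411 = (-22 - 1290)*411 = -1312*411 = -539232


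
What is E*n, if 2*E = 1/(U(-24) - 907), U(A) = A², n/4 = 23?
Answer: -46/331 ≈ -0.13897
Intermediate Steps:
n = 92 (n = 4*23 = 92)
E = -1/662 (E = 1/(2*((-24)² - 907)) = 1/(2*(576 - 907)) = (½)/(-331) = (½)*(-1/331) = -1/662 ≈ -0.0015106)
E*n = -1/662*92 = -46/331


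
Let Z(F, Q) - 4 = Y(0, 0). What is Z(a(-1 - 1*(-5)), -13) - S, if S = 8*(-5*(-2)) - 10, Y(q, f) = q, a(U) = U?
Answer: -66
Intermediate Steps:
Z(F, Q) = 4 (Z(F, Q) = 4 + 0 = 4)
S = 70 (S = 8*10 - 10 = 80 - 10 = 70)
Z(a(-1 - 1*(-5)), -13) - S = 4 - 1*70 = 4 - 70 = -66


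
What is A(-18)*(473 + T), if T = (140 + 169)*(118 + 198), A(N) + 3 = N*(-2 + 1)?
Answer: 1471755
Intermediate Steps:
A(N) = -3 - N (A(N) = -3 + N*(-2 + 1) = -3 + N*(-1) = -3 - N)
T = 97644 (T = 309*316 = 97644)
A(-18)*(473 + T) = (-3 - 1*(-18))*(473 + 97644) = (-3 + 18)*98117 = 15*98117 = 1471755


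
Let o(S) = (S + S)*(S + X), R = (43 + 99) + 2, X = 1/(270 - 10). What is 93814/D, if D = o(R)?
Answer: 3048955/1347876 ≈ 2.2620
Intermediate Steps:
X = 1/260 ≈ 0.0038462
R = 144 (R = 142 + 2 = 144)
o(S) = 2*S*(1/260 + S) (o(S) = (S + S)*(S + 1/260) = (2*S)*(1/260 + S) = 2*S*(1/260 + S))
D = 2695752/65 (D = (1/130)*144*(1 + 260*144) = (1/130)*144*(1 + 37440) = (1/130)*144*37441 = 2695752/65 ≈ 41473.)
93814/D = 93814/(2695752/65) = 93814*(65/2695752) = 3048955/1347876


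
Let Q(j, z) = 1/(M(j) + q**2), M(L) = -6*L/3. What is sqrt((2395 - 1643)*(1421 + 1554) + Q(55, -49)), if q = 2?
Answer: sqrt(25137179094)/106 ≈ 1495.7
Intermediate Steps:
M(L) = -2*L (M(L) = -6*L/3 = -2*L)
Q(j, z) = 1/(4 - 2*j) (Q(j, z) = 1/(-2*j + 2**2) = 1/(-2*j + 4) = 1/(4 - 2*j))
sqrt((2395 - 1643)*(1421 + 1554) + Q(55, -49)) = sqrt((2395 - 1643)*(1421 + 1554) - 1/(-4 + 2*55)) = sqrt(752*2975 - 1/(-4 + 110)) = sqrt(2237200 - 1/106) = sqrt(237143199/106) = sqrt(25137179094)/106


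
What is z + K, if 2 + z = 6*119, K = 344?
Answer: 1056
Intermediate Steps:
z = 712 (z = -2 + 6*119 = -2 + 714 = 712)
z + K = 712 + 344 = 1056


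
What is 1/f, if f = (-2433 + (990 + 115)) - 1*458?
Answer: -1/1786 ≈ -0.00055991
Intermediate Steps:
f = -1786 (f = (-2433 + 1105) - 458 = -1328 - 458 = -1786)
1/f = 1/(-1786) = -1/1786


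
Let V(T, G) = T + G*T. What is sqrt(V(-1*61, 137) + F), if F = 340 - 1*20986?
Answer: 2*I*sqrt(7266) ≈ 170.48*I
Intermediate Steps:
F = -20646 (F = 340 - 20986 = -20646)
sqrt(V(-1*61, 137) + F) = sqrt((-1*61)*(1 + 137) - 20646) = sqrt(-61*138 - 20646) = sqrt(-8418 - 20646) = sqrt(-29064) = 2*I*sqrt(7266)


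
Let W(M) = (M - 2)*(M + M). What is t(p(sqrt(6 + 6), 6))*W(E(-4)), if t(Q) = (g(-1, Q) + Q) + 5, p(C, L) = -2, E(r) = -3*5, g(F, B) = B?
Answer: 510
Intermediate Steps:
E(r) = -15
t(Q) = 5 + 2*Q (t(Q) = (Q + Q) + 5 = 2*Q + 5 = 5 + 2*Q)
W(M) = 2*M*(-2 + M) (W(M) = (-2 + M)*(2*M) = 2*M*(-2 + M))
t(p(sqrt(6 + 6), 6))*W(E(-4)) = (5 + 2*(-2))*(2*(-15)*(-2 - 15)) = (5 - 4)*(2*(-15)*(-17)) = 1*510 = 510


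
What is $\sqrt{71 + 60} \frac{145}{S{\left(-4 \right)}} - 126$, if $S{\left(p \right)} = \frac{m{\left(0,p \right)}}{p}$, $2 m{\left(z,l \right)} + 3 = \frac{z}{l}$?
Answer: $-126 + \frac{1160 \sqrt{131}}{3} \approx 4299.6$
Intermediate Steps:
$m{\left(z,l \right)} = - \frac{3}{2} + \frac{z}{2 l}$ ($m{\left(z,l \right)} = - \frac{3}{2} + \frac{z \frac{1}{l}}{2} = - \frac{3}{2} + \frac{z}{2 l}$)
$S{\left(p \right)} = - \frac{3}{2 p}$ ($S{\left(p \right)} = \frac{\frac{1}{2} \frac{1}{p} \left(0 - 3 p\right)}{p} = \frac{\frac{1}{2} \frac{1}{p} \left(- 3 p\right)}{p} = - \frac{3}{2 p}$)
$\sqrt{71 + 60} \frac{145}{S{\left(-4 \right)}} - 126 = \sqrt{71 + 60} \frac{145}{\left(- \frac{3}{2}\right) \frac{1}{-4}} - 126 = \sqrt{131} \frac{145}{\left(- \frac{3}{2}\right) \left(- \frac{1}{4}\right)} - 126 = \sqrt{131} \frac{145}{\frac{3}{8}} - 126 = \sqrt{131} \cdot 145 \cdot \frac{8}{3} - 126 = \sqrt{131} \cdot \frac{1160}{3} - 126 = \frac{1160 \sqrt{131}}{3} - 126 = -126 + \frac{1160 \sqrt{131}}{3}$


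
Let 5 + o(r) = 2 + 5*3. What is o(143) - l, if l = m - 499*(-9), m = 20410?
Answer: -24889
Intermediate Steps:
o(r) = 12 (o(r) = -5 + (2 + 5*3) = -5 + (2 + 15) = -5 + 17 = 12)
l = 24901 (l = 20410 - 499*(-9) = 20410 + 4491 = 24901)
o(143) - l = 12 - 1*24901 = 12 - 24901 = -24889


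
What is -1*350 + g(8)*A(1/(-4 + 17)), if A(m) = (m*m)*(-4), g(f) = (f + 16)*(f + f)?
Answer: -60686/169 ≈ -359.09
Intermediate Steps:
g(f) = 2*f*(16 + f) (g(f) = (16 + f)*(2*f) = 2*f*(16 + f))
A(m) = -4*m² (A(m) = m²*(-4) = -4*m²)
-1*350 + g(8)*A(1/(-4 + 17)) = -1*350 + (2*8*(16 + 8))*(-4/(-4 + 17)²) = -350 + (2*8*24)*(-4*(1/13)²) = -350 + 384*(-4*(1/13)²) = -350 + 384*(-4*1/169) = -350 + 384*(-4/169) = -350 - 1536/169 = -60686/169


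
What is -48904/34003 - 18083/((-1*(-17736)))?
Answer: -1482237593/603077208 ≈ -2.4578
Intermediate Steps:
-48904/34003 - 18083/((-1*(-17736))) = -48904*1/34003 - 18083/17736 = -48904/34003 - 18083*1/17736 = -48904/34003 - 18083/17736 = -1482237593/603077208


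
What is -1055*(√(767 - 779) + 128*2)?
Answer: -270080 - 2110*I*√3 ≈ -2.7008e+5 - 3654.6*I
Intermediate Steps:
-1055*(√(767 - 779) + 128*2) = -1055*(√(-12) + 256) = -1055*(2*I*√3 + 256) = -1055*(256 + 2*I*√3) = -270080 - 2110*I*√3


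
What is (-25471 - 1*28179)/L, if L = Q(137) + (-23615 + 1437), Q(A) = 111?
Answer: 53650/22067 ≈ 2.4312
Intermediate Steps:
L = -22067 (L = 111 + (-23615 + 1437) = 111 - 22178 = -22067)
(-25471 - 1*28179)/L = (-25471 - 1*28179)/(-22067) = (-25471 - 28179)*(-1/22067) = -53650*(-1/22067) = 53650/22067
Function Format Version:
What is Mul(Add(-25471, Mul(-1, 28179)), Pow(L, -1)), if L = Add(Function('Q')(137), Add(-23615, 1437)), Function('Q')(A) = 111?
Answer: Rational(53650, 22067) ≈ 2.4312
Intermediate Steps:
L = -22067 (L = Add(111, Add(-23615, 1437)) = Add(111, -22178) = -22067)
Mul(Add(-25471, Mul(-1, 28179)), Pow(L, -1)) = Mul(Add(-25471, Mul(-1, 28179)), Pow(-22067, -1)) = Mul(Add(-25471, -28179), Rational(-1, 22067)) = Mul(-53650, Rational(-1, 22067)) = Rational(53650, 22067)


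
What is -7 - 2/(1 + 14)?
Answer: -107/15 ≈ -7.1333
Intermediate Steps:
-7 - 2/(1 + 14) = -7 - 2/15 = -107/15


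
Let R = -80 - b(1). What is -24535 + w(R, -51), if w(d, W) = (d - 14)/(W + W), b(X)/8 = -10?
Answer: -1251278/51 ≈ -24535.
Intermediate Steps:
b(X) = -80 (b(X) = 8*(-10) = -80)
R = 0 (R = -80 - 1*(-80) = -80 + 80 = 0)
w(d, W) = (-14 + d)/(2*W) (w(d, W) = (-14 + d)/((2*W)) = (-14 + d)*(1/(2*W)) = (-14 + d)/(2*W))
-24535 + w(R, -51) = -24535 + (½)*(-14 + 0)/(-51) = -24535 + (½)*(-1/51)*(-14) = -24535 + 7/51 = -1251278/51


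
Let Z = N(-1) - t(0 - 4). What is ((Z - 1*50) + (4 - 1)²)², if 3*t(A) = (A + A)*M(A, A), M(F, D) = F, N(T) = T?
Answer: 24964/9 ≈ 2773.8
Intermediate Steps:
t(A) = 2*A²/3 (t(A) = ((A + A)*A)/3 = ((2*A)*A)/3 = (2*A²)/3 = 2*A²/3)
Z = -35/3 (Z = -1 - 2*(0 - 4)²/3 = -1 - 2*(-4)²/3 = -1 - 2*16/3 = -1 - 1*32/3 = -1 - 32/3 = -35/3 ≈ -11.667)
((Z - 1*50) + (4 - 1)²)² = ((-35/3 - 1*50) + (4 - 1)²)² = ((-35/3 - 50) + 3²)² = (-185/3 + 9)² = (-158/3)² = 24964/9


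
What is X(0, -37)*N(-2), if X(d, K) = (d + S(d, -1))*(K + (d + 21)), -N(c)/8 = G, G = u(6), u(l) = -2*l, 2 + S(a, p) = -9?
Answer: 16896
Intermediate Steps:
S(a, p) = -11 (S(a, p) = -2 - 9 = -11)
G = -12 (G = -2*6 = -12)
N(c) = 96 (N(c) = -8*(-12) = 96)
X(d, K) = (-11 + d)*(21 + K + d) (X(d, K) = (d - 11)*(K + (d + 21)) = (-11 + d)*(K + (21 + d)) = (-11 + d)*(21 + K + d))
X(0, -37)*N(-2) = (-231 + 0² - 11*(-37) + 10*0 - 37*0)*96 = (-231 + 0 + 407 + 0 + 0)*96 = 176*96 = 16896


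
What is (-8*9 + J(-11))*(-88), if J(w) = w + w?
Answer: 8272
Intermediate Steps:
J(w) = 2*w
(-8*9 + J(-11))*(-88) = (-8*9 + 2*(-11))*(-88) = (-72 - 22)*(-88) = -94*(-88) = 8272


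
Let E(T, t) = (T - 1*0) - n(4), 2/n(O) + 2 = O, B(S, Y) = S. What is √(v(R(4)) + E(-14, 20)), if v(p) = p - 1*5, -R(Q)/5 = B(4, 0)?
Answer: 2*I*√10 ≈ 6.3246*I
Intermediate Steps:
R(Q) = -20 (R(Q) = -5*4 = -20)
n(O) = 2/(-2 + O)
v(p) = -5 + p (v(p) = p - 5 = -5 + p)
E(T, t) = -1 + T (E(T, t) = (T - 1*0) - 2/(-2 + 4) = (T + 0) - 2/2 = T - 2/2 = T - 1*1 = T - 1 = -1 + T)
√(v(R(4)) + E(-14, 20)) = √((-5 - 20) + (-1 - 14)) = √(-25 - 15) = √(-40) = 2*I*√10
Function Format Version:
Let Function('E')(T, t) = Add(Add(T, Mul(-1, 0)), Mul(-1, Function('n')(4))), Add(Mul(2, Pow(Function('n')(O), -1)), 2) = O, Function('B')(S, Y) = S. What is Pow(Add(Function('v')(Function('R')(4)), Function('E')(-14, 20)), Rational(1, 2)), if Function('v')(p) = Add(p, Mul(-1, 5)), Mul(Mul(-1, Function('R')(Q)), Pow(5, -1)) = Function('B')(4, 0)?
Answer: Mul(2, I, Pow(10, Rational(1, 2))) ≈ Mul(6.3246, I)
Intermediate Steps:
Function('R')(Q) = -20 (Function('R')(Q) = Mul(-5, 4) = -20)
Function('n')(O) = Mul(2, Pow(Add(-2, O), -1))
Function('v')(p) = Add(-5, p) (Function('v')(p) = Add(p, -5) = Add(-5, p))
Function('E')(T, t) = Add(-1, T) (Function('E')(T, t) = Add(Add(T, Mul(-1, 0)), Mul(-1, Mul(2, Pow(Add(-2, 4), -1)))) = Add(Add(T, 0), Mul(-1, Mul(2, Pow(2, -1)))) = Add(T, Mul(-1, Mul(2, Rational(1, 2)))) = Add(T, Mul(-1, 1)) = Add(T, -1) = Add(-1, T))
Pow(Add(Function('v')(Function('R')(4)), Function('E')(-14, 20)), Rational(1, 2)) = Pow(Add(Add(-5, -20), Add(-1, -14)), Rational(1, 2)) = Pow(Add(-25, -15), Rational(1, 2)) = Pow(-40, Rational(1, 2)) = Mul(2, I, Pow(10, Rational(1, 2)))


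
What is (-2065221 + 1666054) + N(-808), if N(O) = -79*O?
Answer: -335335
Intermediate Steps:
(-2065221 + 1666054) + N(-808) = (-2065221 + 1666054) - 79*(-808) = -399167 + 63832 = -335335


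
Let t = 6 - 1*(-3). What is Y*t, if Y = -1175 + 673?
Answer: -4518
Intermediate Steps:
t = 9 (t = 6 + 3 = 9)
Y = -502
Y*t = -502*9 = -4518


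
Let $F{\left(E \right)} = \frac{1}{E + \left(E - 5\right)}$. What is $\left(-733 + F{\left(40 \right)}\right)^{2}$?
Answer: $\frac{3022140676}{5625} \approx 5.3727 \cdot 10^{5}$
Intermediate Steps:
$F{\left(E \right)} = \frac{1}{-5 + 2 E}$ ($F{\left(E \right)} = \frac{1}{E + \left(E - 5\right)} = \frac{1}{E + \left(-5 + E\right)} = \frac{1}{-5 + 2 E}$)
$\left(-733 + F{\left(40 \right)}\right)^{2} = \left(-733 + \frac{1}{-5 + 2 \cdot 40}\right)^{2} = \left(-733 + \frac{1}{-5 + 80}\right)^{2} = \left(-733 + \frac{1}{75}\right)^{2} = \left(- \frac{54974}{75}\right)^{2} = \frac{3022140676}{5625}$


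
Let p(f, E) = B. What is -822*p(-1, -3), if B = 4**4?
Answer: -210432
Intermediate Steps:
B = 256
p(f, E) = 256
-822*p(-1, -3) = -822*256 = -210432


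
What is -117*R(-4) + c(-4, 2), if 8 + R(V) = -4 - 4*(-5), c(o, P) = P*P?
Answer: -932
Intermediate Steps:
c(o, P) = P**2
R(V) = 8 (R(V) = -8 + (-4 - 4*(-5)) = -8 + (-4 + 20) = -8 + 16 = 8)
-117*R(-4) + c(-4, 2) = -117*8 + 2**2 = -936 + 4 = -932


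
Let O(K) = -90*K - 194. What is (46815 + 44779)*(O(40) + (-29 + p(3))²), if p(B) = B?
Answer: -285590092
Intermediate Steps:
O(K) = -194 - 90*K
(46815 + 44779)*(O(40) + (-29 + p(3))²) = (46815 + 44779)*((-194 - 90*40) + (-29 + 3)²) = 91594*((-194 - 3600) + (-26)²) = 91594*(-3794 + 676) = 91594*(-3118) = -285590092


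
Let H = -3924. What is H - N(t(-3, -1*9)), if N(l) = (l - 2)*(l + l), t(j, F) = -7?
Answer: -4050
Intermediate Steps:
N(l) = 2*l*(-2 + l) (N(l) = (-2 + l)*(2*l) = 2*l*(-2 + l))
H - N(t(-3, -1*9)) = -3924 - 2*(-7)*(-2 - 7) = -3924 - 2*(-7)*(-9) = -3924 - 1*126 = -3924 - 126 = -4050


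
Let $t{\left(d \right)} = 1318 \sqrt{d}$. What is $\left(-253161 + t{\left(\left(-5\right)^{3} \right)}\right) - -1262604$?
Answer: $1009443 + 6590 i \sqrt{5} \approx 1.0094 \cdot 10^{6} + 14736.0 i$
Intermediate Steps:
$\left(-253161 + t{\left(\left(-5\right)^{3} \right)}\right) - -1262604 = \left(-253161 + 1318 \sqrt{\left(-5\right)^{3}}\right) - -1262604 = \left(-253161 + 1318 \sqrt{-125}\right) + 1262604 = \left(-253161 + 1318 \cdot 5 i \sqrt{5}\right) + 1262604 = \left(-253161 + 6590 i \sqrt{5}\right) + 1262604 = 1009443 + 6590 i \sqrt{5}$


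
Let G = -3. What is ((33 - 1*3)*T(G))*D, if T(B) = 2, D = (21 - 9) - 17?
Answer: -300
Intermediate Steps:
D = -5 (D = 12 - 17 = -5)
((33 - 1*3)*T(G))*D = ((33 - 1*3)*2)*(-5) = ((33 - 3)*2)*(-5) = (30*2)*(-5) = 60*(-5) = -300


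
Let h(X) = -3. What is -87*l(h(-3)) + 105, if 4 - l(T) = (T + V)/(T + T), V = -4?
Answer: -283/2 ≈ -141.50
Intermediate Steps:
l(T) = 4 - (-4 + T)/(2*T) (l(T) = 4 - (T - 4)/(T + T) = 4 - (-4 + T)/(2*T))
-87*l(h(-3)) + 105 = -87*(7/2 + 2/(-3)) + 105 = -87*(7/2 + 2*(-⅓)) + 105 = -87*(7/2 - ⅔) + 105 = -87*17/6 + 105 = -493/2 + 105 = -283/2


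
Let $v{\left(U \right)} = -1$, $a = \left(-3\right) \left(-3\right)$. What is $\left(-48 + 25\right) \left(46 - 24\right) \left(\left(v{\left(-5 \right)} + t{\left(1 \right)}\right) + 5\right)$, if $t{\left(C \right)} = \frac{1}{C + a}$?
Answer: $- \frac{10373}{5} \approx -2074.6$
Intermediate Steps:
$a = 9$
$t{\left(C \right)} = \frac{1}{9 + C}$ ($t{\left(C \right)} = \frac{1}{C + 9} = \frac{1}{9 + C}$)
$\left(-48 + 25\right) \left(46 - 24\right) \left(\left(v{\left(-5 \right)} + t{\left(1 \right)}\right) + 5\right) = \left(-48 + 25\right) \left(46 - 24\right) \left(\left(-1 + \frac{1}{9 + 1}\right) + 5\right) = \left(-23\right) 22 \left(\left(-1 + \frac{1}{10}\right) + 5\right) = - 506 \left(\left(-1 + \frac{1}{10}\right) + 5\right) = - 506 \left(- \frac{9}{10} + 5\right) = \left(-506\right) \frac{41}{10} = - \frac{10373}{5}$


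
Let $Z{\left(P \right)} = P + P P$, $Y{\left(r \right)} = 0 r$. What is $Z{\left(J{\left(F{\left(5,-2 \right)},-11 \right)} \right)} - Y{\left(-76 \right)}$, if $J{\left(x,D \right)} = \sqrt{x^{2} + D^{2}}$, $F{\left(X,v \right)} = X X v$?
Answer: $2621 + \sqrt{2621} \approx 2672.2$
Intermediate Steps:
$F{\left(X,v \right)} = v X^{2}$ ($F{\left(X,v \right)} = X^{2} v = v X^{2}$)
$J{\left(x,D \right)} = \sqrt{D^{2} + x^{2}}$
$Y{\left(r \right)} = 0$
$Z{\left(P \right)} = P + P^{2}$
$Z{\left(J{\left(F{\left(5,-2 \right)},-11 \right)} \right)} - Y{\left(-76 \right)} = \sqrt{\left(-11\right)^{2} + \left(- 2 \cdot 5^{2}\right)^{2}} \left(1 + \sqrt{\left(-11\right)^{2} + \left(- 2 \cdot 5^{2}\right)^{2}}\right) - 0 = \sqrt{121 + \left(\left(-2\right) 25\right)^{2}} \left(1 + \sqrt{121 + \left(\left(-2\right) 25\right)^{2}}\right) + 0 = \sqrt{121 + \left(-50\right)^{2}} \left(1 + \sqrt{121 + \left(-50\right)^{2}}\right) + 0 = \sqrt{121 + 2500} \left(1 + \sqrt{121 + 2500}\right) + 0 = \sqrt{2621} \left(1 + \sqrt{2621}\right) + 0 = \sqrt{2621} \left(1 + \sqrt{2621}\right)$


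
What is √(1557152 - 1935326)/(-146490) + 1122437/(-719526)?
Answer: -1122437/719526 - I*√378174/146490 ≈ -1.56 - 0.004198*I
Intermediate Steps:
√(1557152 - 1935326)/(-146490) + 1122437/(-719526) = √(-378174)*(-1/146490) + 1122437*(-1/719526) = (I*√378174)*(-1/146490) - 1122437/719526 = -I*√378174/146490 - 1122437/719526 = -1122437/719526 - I*√378174/146490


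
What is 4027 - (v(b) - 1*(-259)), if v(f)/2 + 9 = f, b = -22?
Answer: 3830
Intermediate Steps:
v(f) = -18 + 2*f
4027 - (v(b) - 1*(-259)) = 4027 - ((-18 + 2*(-22)) - 1*(-259)) = 4027 - ((-18 - 44) + 259) = 4027 - (-62 + 259) = 4027 - 1*197 = 4027 - 197 = 3830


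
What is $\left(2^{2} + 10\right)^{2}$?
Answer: $196$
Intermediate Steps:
$\left(2^{2} + 10\right)^{2} = \left(4 + 10\right)^{2} = 14^{2} = 196$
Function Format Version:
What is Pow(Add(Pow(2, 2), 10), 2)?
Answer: 196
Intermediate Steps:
Pow(Add(Pow(2, 2), 10), 2) = Pow(Add(4, 10), 2) = Pow(14, 2) = 196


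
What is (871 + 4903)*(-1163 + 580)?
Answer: -3366242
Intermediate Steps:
(871 + 4903)*(-1163 + 580) = 5774*(-583) = -3366242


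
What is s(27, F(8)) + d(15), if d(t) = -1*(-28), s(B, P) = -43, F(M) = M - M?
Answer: -15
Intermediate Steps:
F(M) = 0
d(t) = 28
s(27, F(8)) + d(15) = -43 + 28 = -15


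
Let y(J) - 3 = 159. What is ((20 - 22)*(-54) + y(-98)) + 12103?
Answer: 12373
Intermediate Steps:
y(J) = 162 (y(J) = 3 + 159 = 162)
((20 - 22)*(-54) + y(-98)) + 12103 = ((20 - 22)*(-54) + 162) + 12103 = (-2*(-54) + 162) + 12103 = (108 + 162) + 12103 = 270 + 12103 = 12373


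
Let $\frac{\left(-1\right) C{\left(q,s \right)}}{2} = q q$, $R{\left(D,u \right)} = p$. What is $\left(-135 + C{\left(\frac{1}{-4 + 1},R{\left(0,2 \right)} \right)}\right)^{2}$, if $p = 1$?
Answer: $\frac{1481089}{81} \approx 18285.0$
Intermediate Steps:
$R{\left(D,u \right)} = 1$
$C{\left(q,s \right)} = - 2 q^{2}$ ($C{\left(q,s \right)} = - 2 q q = - 2 q^{2}$)
$\left(-135 + C{\left(\frac{1}{-4 + 1},R{\left(0,2 \right)} \right)}\right)^{2} = \left(-135 - 2 \left(\frac{1}{-4 + 1}\right)^{2}\right)^{2} = \left(-135 - 2 \left(\frac{1}{-3}\right)^{2}\right)^{2} = \left(-135 - 2 \left(- \frac{1}{3}\right)^{2}\right)^{2} = \left(-135 - \frac{2}{9}\right)^{2} = \left(- \frac{1217}{9}\right)^{2} = \frac{1481089}{81}$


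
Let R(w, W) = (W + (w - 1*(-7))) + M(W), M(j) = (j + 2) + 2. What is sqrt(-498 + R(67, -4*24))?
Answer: 6*I*sqrt(17) ≈ 24.739*I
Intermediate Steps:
M(j) = 4 + j (M(j) = (2 + j) + 2 = 4 + j)
R(w, W) = 11 + w + 2*W (R(w, W) = (W + (w - 1*(-7))) + (4 + W) = (W + (w + 7)) + (4 + W) = (W + (7 + w)) + (4 + W) = (7 + W + w) + (4 + W) = 11 + w + 2*W)
sqrt(-498 + R(67, -4*24)) = sqrt(-498 + (11 + 67 + 2*(-4*24))) = sqrt(-498 + (11 + 67 + 2*(-96))) = sqrt(-498 + (11 + 67 - 192)) = sqrt(-498 - 114) = sqrt(-612) = 6*I*sqrt(17)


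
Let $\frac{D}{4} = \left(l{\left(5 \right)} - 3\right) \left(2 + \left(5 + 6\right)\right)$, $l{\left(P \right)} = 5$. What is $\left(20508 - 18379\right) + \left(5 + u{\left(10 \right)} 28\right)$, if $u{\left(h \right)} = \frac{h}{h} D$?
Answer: $5046$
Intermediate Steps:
$D = 104$ ($D = 4 \left(5 - 3\right) \left(2 + \left(5 + 6\right)\right) = 4 \cdot 2 \left(2 + 11\right) = 4 \cdot 2 \cdot 13 = 4 \cdot 26 = 104$)
$u{\left(h \right)} = 104$ ($u{\left(h \right)} = \frac{h}{h} 104 = 1 \cdot 104 = 104$)
$\left(20508 - 18379\right) + \left(5 + u{\left(10 \right)} 28\right) = \left(20508 - 18379\right) + \left(5 + 104 \cdot 28\right) = 2129 + \left(5 + 2912\right) = 2129 + 2917 = 5046$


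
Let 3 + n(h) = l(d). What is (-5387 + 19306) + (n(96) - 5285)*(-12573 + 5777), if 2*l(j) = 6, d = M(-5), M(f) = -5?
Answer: 35930779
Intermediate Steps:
d = -5
l(j) = 3 (l(j) = (1/2)*6 = 3)
n(h) = 0 (n(h) = -3 + 3 = 0)
(-5387 + 19306) + (n(96) - 5285)*(-12573 + 5777) = (-5387 + 19306) + (0 - 5285)*(-12573 + 5777) = 13919 - 5285*(-6796) = 13919 + 35916860 = 35930779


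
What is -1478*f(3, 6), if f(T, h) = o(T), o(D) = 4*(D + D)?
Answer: -35472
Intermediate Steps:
o(D) = 8*D (o(D) = 4*(2*D) = 8*D)
f(T, h) = 8*T
-1478*f(3, 6) = -11824*3 = -1478*24 = -35472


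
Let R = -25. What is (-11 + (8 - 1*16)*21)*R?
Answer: 4475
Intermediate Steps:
(-11 + (8 - 1*16)*21)*R = (-11 + (8 - 1*16)*21)*(-25) = (-11 + (8 - 16)*21)*(-25) = (-11 - 8*21)*(-25) = (-11 - 168)*(-25) = -179*(-25) = 4475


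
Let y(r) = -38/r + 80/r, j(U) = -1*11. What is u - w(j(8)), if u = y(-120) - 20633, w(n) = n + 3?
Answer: -412507/20 ≈ -20625.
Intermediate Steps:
j(U) = -11
y(r) = 42/r
w(n) = 3 + n
u = -412667/20 (u = 42/(-120) - 20633 = 42*(-1/120) - 20633 = -7/20 - 20633 = -412667/20 ≈ -20633.)
u - w(j(8)) = -412667/20 - (3 - 11) = -412667/20 - 1*(-8) = -412667/20 + 8 = -412507/20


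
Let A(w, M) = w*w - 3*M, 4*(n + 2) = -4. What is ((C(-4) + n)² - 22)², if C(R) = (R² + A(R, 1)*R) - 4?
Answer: 3337929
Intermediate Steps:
n = -3 (n = -2 + (¼)*(-4) = -2 - 1 = -3)
A(w, M) = w² - 3*M
C(R) = -4 + R² + R*(-3 + R²) (C(R) = (R² + (R² - 3*1)*R) - 4 = (R² + (R² - 3)*R) - 4 = (R² + (-3 + R²)*R) - 4 = (R² + R*(-3 + R²)) - 4 = -4 + R² + R*(-3 + R²))
((C(-4) + n)² - 22)² = (((-4 + (-4)² - 4*(-3 + (-4)²)) - 3)² - 22)² = (((-4 + 16 - 4*(-3 + 16)) - 3)² - 22)² = (((-4 + 16 - 4*13) - 3)² - 22)² = (((-4 + 16 - 52) - 3)² - 22)² = ((-40 - 3)² - 22)² = ((-43)² - 22)² = (1849 - 22)² = 1827² = 3337929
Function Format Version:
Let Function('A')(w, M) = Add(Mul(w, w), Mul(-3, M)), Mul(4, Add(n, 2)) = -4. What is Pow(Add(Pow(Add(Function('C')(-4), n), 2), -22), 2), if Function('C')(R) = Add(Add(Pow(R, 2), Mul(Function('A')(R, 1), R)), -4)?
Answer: 3337929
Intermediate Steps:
n = -3 (n = Add(-2, Mul(Rational(1, 4), -4)) = Add(-2, -1) = -3)
Function('A')(w, M) = Add(Pow(w, 2), Mul(-3, M))
Function('C')(R) = Add(-4, Pow(R, 2), Mul(R, Add(-3, Pow(R, 2)))) (Function('C')(R) = Add(Add(Pow(R, 2), Mul(Add(Pow(R, 2), Mul(-3, 1)), R)), -4) = Add(Add(Pow(R, 2), Mul(Add(Pow(R, 2), -3), R)), -4) = Add(Add(Pow(R, 2), Mul(Add(-3, Pow(R, 2)), R)), -4) = Add(Add(Pow(R, 2), Mul(R, Add(-3, Pow(R, 2)))), -4) = Add(-4, Pow(R, 2), Mul(R, Add(-3, Pow(R, 2)))))
Pow(Add(Pow(Add(Function('C')(-4), n), 2), -22), 2) = Pow(Add(Pow(Add(Add(-4, Pow(-4, 2), Mul(-4, Add(-3, Pow(-4, 2)))), -3), 2), -22), 2) = Pow(Add(Pow(Add(Add(-4, 16, Mul(-4, Add(-3, 16))), -3), 2), -22), 2) = Pow(Add(Pow(Add(Add(-4, 16, Mul(-4, 13)), -3), 2), -22), 2) = Pow(Add(Pow(Add(Add(-4, 16, -52), -3), 2), -22), 2) = Pow(Add(Pow(Add(-40, -3), 2), -22), 2) = Pow(Add(Pow(-43, 2), -22), 2) = Pow(Add(1849, -22), 2) = Pow(1827, 2) = 3337929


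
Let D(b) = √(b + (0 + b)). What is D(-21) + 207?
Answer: 207 + I*√42 ≈ 207.0 + 6.4807*I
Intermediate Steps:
D(b) = √2*√b (D(b) = √(b + b) = √(2*b) = √2*√b)
D(-21) + 207 = √2*√(-21) + 207 = √2*(I*√21) + 207 = I*√42 + 207 = 207 + I*√42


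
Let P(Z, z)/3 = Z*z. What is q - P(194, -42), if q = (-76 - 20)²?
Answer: 33660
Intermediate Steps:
P(Z, z) = 3*Z*z (P(Z, z) = 3*(Z*z) = 3*Z*z)
q = 9216 (q = (-96)² = 9216)
q - P(194, -42) = 9216 - 3*194*(-42) = 9216 - 1*(-24444) = 9216 + 24444 = 33660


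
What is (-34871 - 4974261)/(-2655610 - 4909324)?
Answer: 2504566/3782467 ≈ 0.66215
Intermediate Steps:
(-34871 - 4974261)/(-2655610 - 4909324) = -5009132/(-7564934) = -5009132*(-1/7564934) = 2504566/3782467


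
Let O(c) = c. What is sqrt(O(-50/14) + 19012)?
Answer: sqrt(931413)/7 ≈ 137.87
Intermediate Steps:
sqrt(O(-50/14) + 19012) = sqrt(-50/14 + 19012) = sqrt(-50*1/14 + 19012) = sqrt(-25/7 + 19012) = sqrt(133059/7) = sqrt(931413)/7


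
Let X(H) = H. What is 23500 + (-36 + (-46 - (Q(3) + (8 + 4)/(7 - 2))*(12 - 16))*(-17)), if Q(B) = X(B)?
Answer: 119394/5 ≈ 23879.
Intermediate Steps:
Q(B) = B
23500 + (-36 + (-46 - (Q(3) + (8 + 4)/(7 - 2))*(12 - 16))*(-17)) = 23500 + (-36 + (-46 - (3 + (8 + 4)/(7 - 2))*(12 - 16))*(-17)) = 23500 + (-36 + (-46 - (3 + 12/5)*(-4))*(-17)) = 23500 + (-36 + (-46 - 27*(-4)/5)*(-17)) = 23500 + (-36 + (-46 - 1*(-108/5))*(-17)) = 23500 + (-36 + (-46 + 108/5)*(-17)) = 23500 + (-36 - 122/5*(-17)) = 23500 + (-36 + 2074/5) = 23500 + 1894/5 = 119394/5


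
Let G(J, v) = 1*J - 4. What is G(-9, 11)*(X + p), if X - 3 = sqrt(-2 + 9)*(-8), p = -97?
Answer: 1222 + 104*sqrt(7) ≈ 1497.2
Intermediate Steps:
G(J, v) = -4 + J (G(J, v) = J - 4 = -4 + J)
X = 3 - 8*sqrt(7) (X = 3 + sqrt(-2 + 9)*(-8) = 3 + sqrt(7)*(-8) = 3 - 8*sqrt(7) ≈ -18.166)
G(-9, 11)*(X + p) = (-4 - 9)*((3 - 8*sqrt(7)) - 97) = -13*(-94 - 8*sqrt(7)) = 1222 + 104*sqrt(7)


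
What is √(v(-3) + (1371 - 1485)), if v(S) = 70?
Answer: 2*I*√11 ≈ 6.6332*I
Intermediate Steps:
√(v(-3) + (1371 - 1485)) = √(70 + (1371 - 1485)) = √(70 - 114) = √(-44) = 2*I*√11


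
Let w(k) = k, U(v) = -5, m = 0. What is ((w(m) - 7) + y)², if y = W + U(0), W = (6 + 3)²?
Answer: 4761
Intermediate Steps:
W = 81 (W = 9² = 81)
y = 76 (y = 81 - 5 = 76)
((w(m) - 7) + y)² = ((0 - 7) + 76)² = (-7 + 76)² = 69² = 4761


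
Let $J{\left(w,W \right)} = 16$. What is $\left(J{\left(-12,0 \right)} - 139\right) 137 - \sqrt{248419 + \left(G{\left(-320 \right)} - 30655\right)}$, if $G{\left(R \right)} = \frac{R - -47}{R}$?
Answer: $-16851 - \frac{\sqrt{348423765}}{40} \approx -17318.0$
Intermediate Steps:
$G{\left(R \right)} = \frac{47 + R}{R}$ ($G{\left(R \right)} = \frac{R + 47}{R} = \frac{47 + R}{R}$)
$\left(J{\left(-12,0 \right)} - 139\right) 137 - \sqrt{248419 + \left(G{\left(-320 \right)} - 30655\right)} = \left(16 - 139\right) 137 - \sqrt{248419 - \left(30655 - \frac{47 - 320}{-320}\right)} = \left(-123\right) 137 - \sqrt{248419 - \frac{9809327}{320}} = -16851 - \sqrt{248419 + \left(\frac{273}{320} - 30655\right)} = -16851 - \sqrt{248419 - \frac{9809327}{320}} = -16851 - \sqrt{\frac{69684753}{320}} = -16851 - \frac{\sqrt{348423765}}{40}$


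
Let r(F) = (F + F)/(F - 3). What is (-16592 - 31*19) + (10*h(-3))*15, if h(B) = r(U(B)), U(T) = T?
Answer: -17031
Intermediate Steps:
r(F) = 2*F/(-3 + F) (r(F) = (2*F)/(-3 + F) = 2*F/(-3 + F))
h(B) = 2*B/(-3 + B)
(-16592 - 31*19) + (10*h(-3))*15 = (-16592 - 31*19) + (10*(2*(-3)/(-3 - 3)))*15 = (-16592 - 589) + (10*(2*(-3)/(-6)))*15 = -17181 + (10*(2*(-3)*(-⅙)))*15 = -17181 + (10*1)*15 = -17181 + 10*15 = -17181 + 150 = -17031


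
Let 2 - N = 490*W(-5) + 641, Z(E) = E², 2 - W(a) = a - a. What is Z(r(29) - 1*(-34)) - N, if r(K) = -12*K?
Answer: 100215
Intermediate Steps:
W(a) = 2 (W(a) = 2 - (a - a) = 2 - 1*0 = 2 + 0 = 2)
N = -1619 (N = 2 - (490*2 + 641) = 2 - (980 + 641) = 2 - 1*1621 = 2 - 1621 = -1619)
Z(r(29) - 1*(-34)) - N = (-12*29 - 1*(-34))² - 1*(-1619) = (-348 + 34)² + 1619 = (-314)² + 1619 = 98596 + 1619 = 100215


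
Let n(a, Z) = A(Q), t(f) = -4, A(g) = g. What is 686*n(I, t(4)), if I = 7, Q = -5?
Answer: -3430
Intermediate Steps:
n(a, Z) = -5
686*n(I, t(4)) = 686*(-5) = -3430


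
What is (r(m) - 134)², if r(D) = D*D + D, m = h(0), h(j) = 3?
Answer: 14884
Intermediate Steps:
m = 3
r(D) = D + D² (r(D) = D² + D = D + D²)
(r(m) - 134)² = (3*(1 + 3) - 134)² = (3*4 - 134)² = (12 - 134)² = (-122)² = 14884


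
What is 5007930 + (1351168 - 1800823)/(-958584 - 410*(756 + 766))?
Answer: 7925570499375/1582604 ≈ 5.0079e+6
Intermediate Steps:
5007930 + (1351168 - 1800823)/(-958584 - 410*(756 + 766)) = 5007930 - 449655/(-958584 - 410*1522) = 5007930 - 449655/(-958584 - 624020) = 5007930 - 449655/(-1582604) = 5007930 - 449655*(-1/1582604) = 5007930 + 449655/1582604 = 7925570499375/1582604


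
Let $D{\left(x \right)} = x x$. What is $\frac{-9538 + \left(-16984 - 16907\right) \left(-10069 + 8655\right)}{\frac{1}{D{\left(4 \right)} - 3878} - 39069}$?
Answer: $- \frac{185037441632}{150884479} \approx -1226.4$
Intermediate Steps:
$D{\left(x \right)} = x^{2}$
$\frac{-9538 + \left(-16984 - 16907\right) \left(-10069 + 8655\right)}{\frac{1}{D{\left(4 \right)} - 3878} - 39069} = \frac{-9538 + \left(-16984 - 16907\right) \left(-10069 + 8655\right)}{\frac{1}{4^{2} - 3878} - 39069} = \frac{-9538 - -47921874}{\frac{1}{16 - 3878} - 39069} = \frac{-9538 + 47921874}{\frac{1}{-3862} - 39069} = \frac{47912336}{- \frac{1}{3862} - 39069} = \frac{47912336}{- \frac{150884479}{3862}} = 47912336 \left(- \frac{3862}{150884479}\right) = - \frac{185037441632}{150884479}$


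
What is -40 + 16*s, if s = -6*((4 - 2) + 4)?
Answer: -616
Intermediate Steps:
s = -36 (s = -6*(2 + 4) = -6*6 = -36)
-40 + 16*s = -40 + 16*(-36) = -40 - 576 = -616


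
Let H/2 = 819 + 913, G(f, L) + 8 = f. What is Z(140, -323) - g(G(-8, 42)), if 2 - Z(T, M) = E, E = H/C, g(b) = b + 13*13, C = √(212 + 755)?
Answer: -151 - 3464*√967/967 ≈ -262.39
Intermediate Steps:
G(f, L) = -8 + f
C = √967 ≈ 31.097
g(b) = 169 + b (g(b) = b + 169 = 169 + b)
H = 3464 (H = 2*(819 + 913) = 2*1732 = 3464)
E = 3464*√967/967 (E = 3464/(√967) = 3464*(√967/967) = 3464*√967/967 ≈ 111.39)
Z(T, M) = 2 - 3464*√967/967
Z(140, -323) - g(G(-8, 42)) = (2 - 3464*√967/967) - (169 + (-8 - 8)) = (2 - 3464*√967/967) - (169 - 16) = (2 - 3464*√967/967) - 1*153 = (2 - 3464*√967/967) - 153 = -151 - 3464*√967/967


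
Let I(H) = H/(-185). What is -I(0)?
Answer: 0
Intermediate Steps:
I(H) = -H/185 (I(H) = H*(-1/185) = -H/185)
-I(0) = -(-1)*0/185 = -1*0 = 0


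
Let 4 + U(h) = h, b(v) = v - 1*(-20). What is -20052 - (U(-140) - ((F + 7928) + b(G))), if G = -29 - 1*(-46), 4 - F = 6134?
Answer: -18073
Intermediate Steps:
F = -6130 (F = 4 - 1*6134 = 4 - 6134 = -6130)
G = 17 (G = -29 + 46 = 17)
b(v) = 20 + v (b(v) = v + 20 = 20 + v)
U(h) = -4 + h
-20052 - (U(-140) - ((F + 7928) + b(G))) = -20052 - ((-4 - 140) - ((-6130 + 7928) + (20 + 17))) = -20052 - (-144 - (1798 + 37)) = -20052 - (-144 - 1*1835) = -20052 - (-144 - 1835) = -20052 - 1*(-1979) = -20052 + 1979 = -18073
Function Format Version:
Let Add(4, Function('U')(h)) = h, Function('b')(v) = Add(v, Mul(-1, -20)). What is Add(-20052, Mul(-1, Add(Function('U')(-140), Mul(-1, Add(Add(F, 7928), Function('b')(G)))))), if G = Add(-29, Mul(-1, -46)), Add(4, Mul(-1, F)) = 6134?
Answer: -18073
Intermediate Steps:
F = -6130 (F = Add(4, Mul(-1, 6134)) = Add(4, -6134) = -6130)
G = 17 (G = Add(-29, 46) = 17)
Function('b')(v) = Add(20, v) (Function('b')(v) = Add(v, 20) = Add(20, v))
Function('U')(h) = Add(-4, h)
Add(-20052, Mul(-1, Add(Function('U')(-140), Mul(-1, Add(Add(F, 7928), Function('b')(G)))))) = Add(-20052, Mul(-1, Add(Add(-4, -140), Mul(-1, Add(Add(-6130, 7928), Add(20, 17)))))) = Add(-20052, Mul(-1, Add(-144, Mul(-1, Add(1798, 37))))) = Add(-20052, Mul(-1, Add(-144, Mul(-1, 1835)))) = Add(-20052, Mul(-1, Add(-144, -1835))) = Add(-20052, Mul(-1, -1979)) = Add(-20052, 1979) = -18073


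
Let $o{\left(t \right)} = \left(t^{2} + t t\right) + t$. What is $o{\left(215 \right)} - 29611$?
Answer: $63054$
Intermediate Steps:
$o{\left(t \right)} = t + 2 t^{2}$ ($o{\left(t \right)} = \left(t^{2} + t^{2}\right) + t = 2 t^{2} + t = t + 2 t^{2}$)
$o{\left(215 \right)} - 29611 = 215 \left(1 + 2 \cdot 215\right) - 29611 = 215 \left(1 + 430\right) - 29611 = 215 \cdot 431 - 29611 = 92665 - 29611 = 63054$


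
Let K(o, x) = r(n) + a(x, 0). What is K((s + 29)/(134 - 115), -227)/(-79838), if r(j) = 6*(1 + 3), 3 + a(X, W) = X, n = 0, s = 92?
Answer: 103/39919 ≈ 0.0025802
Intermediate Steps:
a(X, W) = -3 + X
r(j) = 24 (r(j) = 6*4 = 24)
K(o, x) = 21 + x (K(o, x) = 24 + (-3 + x) = 21 + x)
K((s + 29)/(134 - 115), -227)/(-79838) = (21 - 227)/(-79838) = -206*(-1/79838) = 103/39919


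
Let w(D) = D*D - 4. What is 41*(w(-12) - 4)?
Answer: 5576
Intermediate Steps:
w(D) = -4 + D**2 (w(D) = D**2 - 4 = -4 + D**2)
41*(w(-12) - 4) = 41*((-4 + (-12)**2) - 4) = 41*((-4 + 144) - 4) = 41*(140 - 4) = 41*136 = 5576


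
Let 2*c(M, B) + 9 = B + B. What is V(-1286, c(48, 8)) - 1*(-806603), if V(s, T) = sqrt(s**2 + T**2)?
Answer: 806603 + sqrt(6615233)/2 ≈ 8.0789e+5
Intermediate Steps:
c(M, B) = -9/2 + B (c(M, B) = -9/2 + (B + B)/2 = -9/2 + (2*B)/2 = -9/2 + B)
V(s, T) = sqrt(T**2 + s**2)
V(-1286, c(48, 8)) - 1*(-806603) = sqrt((-9/2 + 8)**2 + (-1286)**2) - 1*(-806603) = sqrt((7/2)**2 + 1653796) + 806603 = sqrt(49/4 + 1653796) + 806603 = sqrt(6615233/4) + 806603 = sqrt(6615233)/2 + 806603 = 806603 + sqrt(6615233)/2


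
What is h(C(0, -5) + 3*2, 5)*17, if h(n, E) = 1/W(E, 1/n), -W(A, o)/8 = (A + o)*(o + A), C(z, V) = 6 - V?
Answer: -4913/59168 ≈ -0.083035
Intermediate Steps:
W(A, o) = -8*(A + o)² (W(A, o) = -8*(A + o)*(o + A) = -8*(A + o)*(A + o) = -8*(A + o)²)
h(n, E) = -1/(8*(E + 1/n)²) (h(n, E) = 1/(-8*(E + 1/n)²) = -1/(8*(E + 1/n)²))
h(C(0, -5) + 3*2, 5)*17 = -((6 - 1*(-5)) + 3*2)²/(8*(1 + 5*((6 - 1*(-5)) + 3*2))²)*17 = -((6 + 5) + 6)²/(8*(1 + 5*((6 + 5) + 6))²)*17 = -(11 + 6)²/(8*(1 + 5*(11 + 6))²)*17 = -⅛*17²/(1 + 5*17)²*17 = -⅛*289/(1 + 85)²*17 = -⅛*289/86²*17 = -⅛*289*1/7396*17 = -289/59168*17 = -4913/59168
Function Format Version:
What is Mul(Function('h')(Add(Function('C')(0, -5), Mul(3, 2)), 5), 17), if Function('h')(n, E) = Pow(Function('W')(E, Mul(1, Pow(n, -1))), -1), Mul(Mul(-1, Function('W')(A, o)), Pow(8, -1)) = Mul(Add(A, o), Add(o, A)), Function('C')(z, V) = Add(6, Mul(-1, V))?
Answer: Rational(-4913, 59168) ≈ -0.083035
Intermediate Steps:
Function('W')(A, o) = Mul(-8, Pow(Add(A, o), 2)) (Function('W')(A, o) = Mul(-8, Mul(Add(A, o), Add(o, A))) = Mul(-8, Mul(Add(A, o), Add(A, o))) = Mul(-8, Pow(Add(A, o), 2)))
Function('h')(n, E) = Mul(Rational(-1, 8), Pow(Add(E, Pow(n, -1)), -2)) (Function('h')(n, E) = Pow(Mul(-8, Pow(Add(E, Mul(1, Pow(n, -1))), 2)), -1) = Pow(Mul(-8, Pow(Add(E, Pow(n, -1)), 2)), -1) = Mul(Rational(-1, 8), Pow(Add(E, Pow(n, -1)), -2)))
Mul(Function('h')(Add(Function('C')(0, -5), Mul(3, 2)), 5), 17) = Mul(Mul(Rational(-1, 8), Pow(Add(Add(6, Mul(-1, -5)), Mul(3, 2)), 2), Pow(Add(1, Mul(5, Add(Add(6, Mul(-1, -5)), Mul(3, 2)))), -2)), 17) = Mul(Mul(Rational(-1, 8), Pow(Add(Add(6, 5), 6), 2), Pow(Add(1, Mul(5, Add(Add(6, 5), 6))), -2)), 17) = Mul(Mul(Rational(-1, 8), Pow(Add(11, 6), 2), Pow(Add(1, Mul(5, Add(11, 6))), -2)), 17) = Mul(Mul(Rational(-1, 8), Pow(17, 2), Pow(Add(1, Mul(5, 17)), -2)), 17) = Mul(Mul(Rational(-1, 8), 289, Pow(Add(1, 85), -2)), 17) = Mul(Mul(Rational(-1, 8), 289, Pow(86, -2)), 17) = Mul(Mul(Rational(-1, 8), 289, Rational(1, 7396)), 17) = Mul(Rational(-289, 59168), 17) = Rational(-4913, 59168)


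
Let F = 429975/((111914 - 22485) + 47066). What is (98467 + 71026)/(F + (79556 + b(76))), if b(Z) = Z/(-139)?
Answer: 643151527573/301889973497 ≈ 2.1304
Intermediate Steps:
b(Z) = -Z/139 (b(Z) = Z*(-1/139) = -Z/139)
F = 85995/27299 (F = 429975/(89429 + 47066) = 429975/136495 = 429975*(1/136495) = 85995/27299 ≈ 3.1501)
(98467 + 71026)/(F + (79556 + b(76))) = (98467 + 71026)/(85995/27299 + (79556 - 1/139*76)) = 169493/(85995/27299 + (79556 - 76/139)) = 169493/(85995/27299 + 11058208/139) = 169493/(301889973497/3794561) = 169493*(3794561/301889973497) = 643151527573/301889973497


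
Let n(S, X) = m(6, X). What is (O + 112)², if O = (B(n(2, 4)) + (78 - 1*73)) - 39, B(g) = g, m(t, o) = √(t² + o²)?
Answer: 6136 + 312*√13 ≈ 7260.9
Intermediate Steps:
m(t, o) = √(o² + t²)
n(S, X) = √(36 + X²) (n(S, X) = √(X² + 6²) = √(X² + 36) = √(36 + X²))
O = -34 + 2*√13 (O = (√(36 + 4²) + (78 - 1*73)) - 39 = (√(36 + 16) + (78 - 73)) - 39 = (√52 + 5) - 39 = (2*√13 + 5) - 39 = (5 + 2*√13) - 39 = -34 + 2*√13 ≈ -26.789)
(O + 112)² = ((-34 + 2*√13) + 112)² = (78 + 2*√13)²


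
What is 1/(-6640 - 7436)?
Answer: -1/14076 ≈ -7.1043e-5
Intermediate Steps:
1/(-6640 - 7436) = 1/(-14076) = -1/14076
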